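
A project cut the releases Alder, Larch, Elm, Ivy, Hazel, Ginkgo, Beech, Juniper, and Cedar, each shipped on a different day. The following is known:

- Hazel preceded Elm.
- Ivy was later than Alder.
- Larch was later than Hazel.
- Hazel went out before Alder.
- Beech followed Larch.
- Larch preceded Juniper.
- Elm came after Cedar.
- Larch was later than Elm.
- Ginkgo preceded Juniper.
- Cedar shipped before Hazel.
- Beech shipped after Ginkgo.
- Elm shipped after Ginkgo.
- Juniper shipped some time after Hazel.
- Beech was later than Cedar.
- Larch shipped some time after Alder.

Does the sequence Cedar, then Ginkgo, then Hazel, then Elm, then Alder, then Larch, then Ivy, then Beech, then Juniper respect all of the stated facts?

yes

Check each stated constraint against the proposed order — e.g. Cedar is ahead of Beech; Ginkgo is ahead of Juniper. Every pair is in the required order; nothing is violated.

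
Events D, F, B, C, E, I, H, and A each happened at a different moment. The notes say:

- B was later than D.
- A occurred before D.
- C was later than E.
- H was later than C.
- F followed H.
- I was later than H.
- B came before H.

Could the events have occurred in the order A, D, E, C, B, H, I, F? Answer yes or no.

yes

Check each stated constraint against the proposed order — e.g. C is ahead of H; D is ahead of B. Every pair is in the required order; nothing is violated.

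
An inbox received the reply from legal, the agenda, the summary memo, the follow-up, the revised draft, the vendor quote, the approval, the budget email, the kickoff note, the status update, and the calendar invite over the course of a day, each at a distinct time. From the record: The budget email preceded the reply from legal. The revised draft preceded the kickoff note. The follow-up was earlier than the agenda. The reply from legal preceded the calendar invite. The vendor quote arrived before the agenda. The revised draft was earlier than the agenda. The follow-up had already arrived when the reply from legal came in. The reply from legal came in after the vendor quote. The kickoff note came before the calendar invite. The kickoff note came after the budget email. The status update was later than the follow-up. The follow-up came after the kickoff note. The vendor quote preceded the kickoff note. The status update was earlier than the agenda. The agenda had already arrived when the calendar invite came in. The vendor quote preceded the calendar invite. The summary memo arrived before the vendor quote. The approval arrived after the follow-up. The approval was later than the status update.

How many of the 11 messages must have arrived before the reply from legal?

6

Directly stated before the reply from legal: the budget email, the follow-up, and the vendor quote.
The kickoff note reaches the reply from legal via the kickoff note → the follow-up → the reply from legal.
The revised draft reaches the reply from legal via the revised draft → the kickoff note → the follow-up → the reply from legal.
The summary memo reaches the reply from legal via the summary memo → the vendor quote → the reply from legal.
That's the budget email, the follow-up, the kickoff note, the revised draft, the summary memo, and the vendor quote — 6 in all.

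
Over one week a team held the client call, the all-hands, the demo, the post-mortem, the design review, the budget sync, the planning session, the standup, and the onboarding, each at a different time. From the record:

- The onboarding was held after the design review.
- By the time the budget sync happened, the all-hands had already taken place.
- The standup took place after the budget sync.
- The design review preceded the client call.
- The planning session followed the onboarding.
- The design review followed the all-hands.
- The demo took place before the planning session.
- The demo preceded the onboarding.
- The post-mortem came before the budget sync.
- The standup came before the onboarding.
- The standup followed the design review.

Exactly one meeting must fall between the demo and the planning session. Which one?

the onboarding

Tracing the constraints gives the demo → the onboarding → the planning session, so the onboarding sits after the demo and before the planning session.
No other meeting is forced both after the demo and before the planning session.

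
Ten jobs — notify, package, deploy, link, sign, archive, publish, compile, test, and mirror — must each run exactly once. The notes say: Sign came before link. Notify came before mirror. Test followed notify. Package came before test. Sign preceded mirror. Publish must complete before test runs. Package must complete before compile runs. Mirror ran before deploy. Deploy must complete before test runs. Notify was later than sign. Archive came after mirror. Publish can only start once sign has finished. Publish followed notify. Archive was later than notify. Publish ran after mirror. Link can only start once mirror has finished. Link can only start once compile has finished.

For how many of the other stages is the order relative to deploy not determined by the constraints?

5

Forced before deploy: mirror, notify, and sign; forced after deploy: test.
That leaves archive, compile, link, package, and publish with no forced order relative to deploy — 5.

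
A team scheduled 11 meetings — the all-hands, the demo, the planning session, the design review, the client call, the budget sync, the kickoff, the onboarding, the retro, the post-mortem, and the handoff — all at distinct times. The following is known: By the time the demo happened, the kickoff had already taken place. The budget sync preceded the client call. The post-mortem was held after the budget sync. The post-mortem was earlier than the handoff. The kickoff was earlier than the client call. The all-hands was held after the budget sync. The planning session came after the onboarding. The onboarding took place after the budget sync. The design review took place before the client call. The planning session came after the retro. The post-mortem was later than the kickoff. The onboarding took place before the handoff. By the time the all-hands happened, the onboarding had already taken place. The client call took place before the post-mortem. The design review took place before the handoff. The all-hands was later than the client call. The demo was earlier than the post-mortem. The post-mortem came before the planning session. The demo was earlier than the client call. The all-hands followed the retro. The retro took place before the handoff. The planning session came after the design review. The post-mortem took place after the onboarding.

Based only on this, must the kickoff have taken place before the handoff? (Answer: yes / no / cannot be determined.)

yes

Chain the constraints: the kickoff → the post-mortem → the handoff. Each link is directly stated, so the kickoff comes before the handoff.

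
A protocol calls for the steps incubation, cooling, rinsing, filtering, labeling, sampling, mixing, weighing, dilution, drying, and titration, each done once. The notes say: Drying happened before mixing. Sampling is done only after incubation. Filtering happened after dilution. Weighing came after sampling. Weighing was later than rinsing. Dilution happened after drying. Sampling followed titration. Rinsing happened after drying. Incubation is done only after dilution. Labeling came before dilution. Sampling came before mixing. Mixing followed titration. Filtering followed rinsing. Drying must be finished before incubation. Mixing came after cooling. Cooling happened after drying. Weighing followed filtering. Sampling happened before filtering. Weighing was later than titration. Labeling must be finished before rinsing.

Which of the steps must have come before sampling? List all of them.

Directly stated before sampling: incubation and titration.
Dilution reaches sampling via dilution → incubation → sampling.
Drying reaches sampling via drying → incubation → sampling.
Labeling reaches sampling via labeling → dilution → incubation → sampling.
No chain forces cooling (or any of the others) ahead of sampling.

dilution, drying, incubation, labeling, titration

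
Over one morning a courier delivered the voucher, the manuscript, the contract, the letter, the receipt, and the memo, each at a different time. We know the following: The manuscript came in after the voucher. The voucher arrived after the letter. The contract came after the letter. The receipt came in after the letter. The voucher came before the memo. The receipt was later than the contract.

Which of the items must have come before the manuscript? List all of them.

the letter, the voucher

Directly stated before the manuscript: the voucher.
The letter reaches the manuscript via the letter → the voucher → the manuscript.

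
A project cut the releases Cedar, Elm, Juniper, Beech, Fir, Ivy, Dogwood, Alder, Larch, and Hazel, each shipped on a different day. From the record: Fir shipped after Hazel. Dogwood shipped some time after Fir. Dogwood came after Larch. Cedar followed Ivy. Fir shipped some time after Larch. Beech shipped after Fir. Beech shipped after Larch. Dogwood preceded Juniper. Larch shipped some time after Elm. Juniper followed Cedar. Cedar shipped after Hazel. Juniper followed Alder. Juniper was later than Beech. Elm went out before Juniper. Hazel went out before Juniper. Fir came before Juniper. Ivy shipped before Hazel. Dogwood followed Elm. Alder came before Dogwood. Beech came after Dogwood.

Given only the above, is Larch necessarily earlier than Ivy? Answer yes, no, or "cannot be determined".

cannot be determined

No chain of stated constraints runs from Larch to Ivy, and none runs from Ivy to Larch either.
So the relative order of Larch and Ivy is not fixed by the given facts.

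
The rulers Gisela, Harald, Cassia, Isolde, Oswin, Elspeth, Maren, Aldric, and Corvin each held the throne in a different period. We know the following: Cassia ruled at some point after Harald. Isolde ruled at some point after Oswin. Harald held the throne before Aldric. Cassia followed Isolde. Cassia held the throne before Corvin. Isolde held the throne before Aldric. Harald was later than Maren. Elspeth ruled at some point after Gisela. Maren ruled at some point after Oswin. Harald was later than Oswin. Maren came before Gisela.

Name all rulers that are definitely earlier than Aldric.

Harald, Isolde, Maren, Oswin

Directly stated before Aldric: Harald and Isolde.
Maren reaches Aldric via Maren → Harald → Aldric.
Oswin reaches Aldric via Oswin → Isolde → Aldric.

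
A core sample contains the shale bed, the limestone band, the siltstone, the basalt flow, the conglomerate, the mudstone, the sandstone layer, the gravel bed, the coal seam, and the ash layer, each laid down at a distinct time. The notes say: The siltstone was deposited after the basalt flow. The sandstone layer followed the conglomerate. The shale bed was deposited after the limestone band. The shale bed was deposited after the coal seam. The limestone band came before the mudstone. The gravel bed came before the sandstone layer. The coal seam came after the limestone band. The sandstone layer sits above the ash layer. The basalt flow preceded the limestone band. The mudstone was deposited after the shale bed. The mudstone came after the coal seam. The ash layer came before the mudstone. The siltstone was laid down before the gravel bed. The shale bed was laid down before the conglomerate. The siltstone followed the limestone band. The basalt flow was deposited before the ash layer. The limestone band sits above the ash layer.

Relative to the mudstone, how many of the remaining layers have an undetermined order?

Forced before the mudstone: the ash layer, the basalt flow, the coal seam, the limestone band, and the shale bed.
That leaves the conglomerate, the gravel bed, the sandstone layer, and the siltstone with no forced order relative to the mudstone — 4.

4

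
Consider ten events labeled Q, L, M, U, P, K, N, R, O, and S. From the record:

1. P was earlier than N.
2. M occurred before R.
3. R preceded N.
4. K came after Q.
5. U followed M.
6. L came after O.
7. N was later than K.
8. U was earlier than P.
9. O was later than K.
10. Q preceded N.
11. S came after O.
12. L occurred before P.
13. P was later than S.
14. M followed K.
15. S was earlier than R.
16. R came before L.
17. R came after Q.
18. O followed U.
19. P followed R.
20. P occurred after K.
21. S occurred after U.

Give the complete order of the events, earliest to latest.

The constraints fix every adjacent pair, so only one ordering works:
Q → K → M → U → O → S → R → L → P → N.

Q, K, M, U, O, S, R, L, P, N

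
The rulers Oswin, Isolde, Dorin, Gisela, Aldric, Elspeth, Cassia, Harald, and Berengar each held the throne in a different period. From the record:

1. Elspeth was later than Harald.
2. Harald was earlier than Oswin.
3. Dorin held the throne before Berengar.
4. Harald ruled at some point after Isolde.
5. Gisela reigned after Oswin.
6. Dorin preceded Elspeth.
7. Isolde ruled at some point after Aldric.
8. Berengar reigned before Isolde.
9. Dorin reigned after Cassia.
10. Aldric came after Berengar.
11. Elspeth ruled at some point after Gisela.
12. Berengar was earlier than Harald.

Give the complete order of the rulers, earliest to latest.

The constraints fix every adjacent pair, so only one ordering works:
Cassia → Dorin → Berengar → Aldric → Isolde → Harald → Oswin → Gisela → Elspeth.

Cassia, Dorin, Berengar, Aldric, Isolde, Harald, Oswin, Gisela, Elspeth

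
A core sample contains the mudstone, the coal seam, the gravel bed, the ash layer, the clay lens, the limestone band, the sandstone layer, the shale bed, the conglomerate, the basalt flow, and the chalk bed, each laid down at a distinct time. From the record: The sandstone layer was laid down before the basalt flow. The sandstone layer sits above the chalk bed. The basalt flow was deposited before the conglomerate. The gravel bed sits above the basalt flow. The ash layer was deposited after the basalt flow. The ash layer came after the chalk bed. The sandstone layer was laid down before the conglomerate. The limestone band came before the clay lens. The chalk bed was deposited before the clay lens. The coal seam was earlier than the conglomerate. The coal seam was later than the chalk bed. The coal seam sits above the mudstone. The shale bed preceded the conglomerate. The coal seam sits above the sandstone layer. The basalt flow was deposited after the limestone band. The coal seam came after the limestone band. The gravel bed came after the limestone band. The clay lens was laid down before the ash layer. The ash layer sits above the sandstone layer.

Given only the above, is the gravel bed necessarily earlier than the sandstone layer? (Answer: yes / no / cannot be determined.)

no

Tracing the constraints gives the sandstone layer → the basalt flow → the gravel bed, so the sandstone layer must come before the gravel bed.
That means the gravel bed cannot be before the sandstone layer.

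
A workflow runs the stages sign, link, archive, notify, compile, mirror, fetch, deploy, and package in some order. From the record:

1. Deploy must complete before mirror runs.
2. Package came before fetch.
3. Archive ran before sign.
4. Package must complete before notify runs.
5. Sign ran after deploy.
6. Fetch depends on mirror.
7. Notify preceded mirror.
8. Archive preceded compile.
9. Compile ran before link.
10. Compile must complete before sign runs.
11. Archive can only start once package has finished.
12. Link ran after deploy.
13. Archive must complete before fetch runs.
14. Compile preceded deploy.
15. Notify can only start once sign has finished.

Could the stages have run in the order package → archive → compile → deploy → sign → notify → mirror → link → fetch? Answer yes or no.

Check each stated constraint against the proposed order — e.g. archive is ahead of fetch; package is ahead of fetch. Every pair is in the required order; nothing is violated.

yes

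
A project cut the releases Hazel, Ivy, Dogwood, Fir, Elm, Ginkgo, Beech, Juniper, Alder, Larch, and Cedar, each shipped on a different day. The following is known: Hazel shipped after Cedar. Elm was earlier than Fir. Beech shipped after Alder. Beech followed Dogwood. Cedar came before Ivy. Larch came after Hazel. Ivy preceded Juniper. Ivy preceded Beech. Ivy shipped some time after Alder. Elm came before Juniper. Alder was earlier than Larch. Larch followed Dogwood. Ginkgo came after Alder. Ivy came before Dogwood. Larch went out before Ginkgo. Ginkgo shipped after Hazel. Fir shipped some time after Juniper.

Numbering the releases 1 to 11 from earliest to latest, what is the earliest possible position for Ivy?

Alder and Cedar must both come before Ivy — 2 forced predecessors.
Nothing else is forced ahead of Ivy, so its earliest slot is position 2 + 1 = 3.

3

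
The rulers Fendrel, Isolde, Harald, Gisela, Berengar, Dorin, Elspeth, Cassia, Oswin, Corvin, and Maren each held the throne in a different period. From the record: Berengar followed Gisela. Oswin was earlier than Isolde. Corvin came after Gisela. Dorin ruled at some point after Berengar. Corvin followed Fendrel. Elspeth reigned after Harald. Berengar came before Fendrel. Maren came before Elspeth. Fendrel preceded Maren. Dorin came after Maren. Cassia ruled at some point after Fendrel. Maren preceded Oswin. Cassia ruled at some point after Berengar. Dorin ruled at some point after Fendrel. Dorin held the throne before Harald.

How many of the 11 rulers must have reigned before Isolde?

Directly stated before Isolde: Oswin.
Berengar reaches Isolde via Berengar → Fendrel → Maren → Oswin → Isolde.
Fendrel reaches Isolde via Fendrel → Maren → Oswin → Isolde.
Gisela reaches Isolde via Gisela → Berengar → Fendrel → Maren → Oswin → Isolde.
Likewise Maren reaches Isolde by chaining the stated constraints.
No chain forces Dorin (or any of the others) ahead of Isolde.
That's Berengar, Fendrel, Gisela, Maren, and Oswin — 5 in all.

5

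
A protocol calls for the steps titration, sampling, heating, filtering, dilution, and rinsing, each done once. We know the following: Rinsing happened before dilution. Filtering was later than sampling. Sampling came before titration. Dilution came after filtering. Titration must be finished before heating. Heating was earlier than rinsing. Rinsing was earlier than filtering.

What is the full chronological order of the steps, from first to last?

sampling, titration, heating, rinsing, filtering, dilution

The constraints fix every adjacent pair, so only one ordering works:
sampling → titration → heating → rinsing → filtering → dilution.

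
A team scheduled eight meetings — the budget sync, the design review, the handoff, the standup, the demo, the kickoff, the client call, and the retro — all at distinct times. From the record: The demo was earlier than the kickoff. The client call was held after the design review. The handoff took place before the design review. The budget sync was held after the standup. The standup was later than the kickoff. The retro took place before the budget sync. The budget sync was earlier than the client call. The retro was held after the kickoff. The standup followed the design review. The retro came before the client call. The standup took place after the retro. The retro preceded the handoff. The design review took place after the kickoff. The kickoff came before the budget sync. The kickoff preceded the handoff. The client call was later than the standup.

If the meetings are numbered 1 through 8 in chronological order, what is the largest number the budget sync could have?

7

The budget sync must come before the client call — 1 meeting forced after it.
Everything else can be placed before the budget sync in some valid order, so the budget sync can sit as late as position 8 − 1 = 7.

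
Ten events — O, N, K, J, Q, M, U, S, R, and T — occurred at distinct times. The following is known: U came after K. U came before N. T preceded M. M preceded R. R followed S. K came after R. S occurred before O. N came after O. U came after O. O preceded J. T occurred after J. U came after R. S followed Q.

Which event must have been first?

Q has a chain of constraints placing it before every other event, so Q must be first.

Q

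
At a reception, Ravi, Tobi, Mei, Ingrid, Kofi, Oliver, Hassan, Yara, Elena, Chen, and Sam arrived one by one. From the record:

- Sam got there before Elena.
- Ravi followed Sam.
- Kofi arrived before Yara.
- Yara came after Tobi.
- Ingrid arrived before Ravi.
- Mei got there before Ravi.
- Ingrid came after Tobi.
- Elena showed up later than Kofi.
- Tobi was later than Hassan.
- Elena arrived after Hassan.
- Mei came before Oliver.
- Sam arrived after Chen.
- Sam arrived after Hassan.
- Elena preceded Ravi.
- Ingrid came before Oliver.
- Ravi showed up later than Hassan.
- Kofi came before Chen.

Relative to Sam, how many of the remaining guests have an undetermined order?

Forced before Sam: Chen, Hassan, and Kofi; forced after Sam: Elena and Ravi.
That leaves Ingrid, Mei, Oliver, Tobi, and Yara with no forced order relative to Sam — 5.

5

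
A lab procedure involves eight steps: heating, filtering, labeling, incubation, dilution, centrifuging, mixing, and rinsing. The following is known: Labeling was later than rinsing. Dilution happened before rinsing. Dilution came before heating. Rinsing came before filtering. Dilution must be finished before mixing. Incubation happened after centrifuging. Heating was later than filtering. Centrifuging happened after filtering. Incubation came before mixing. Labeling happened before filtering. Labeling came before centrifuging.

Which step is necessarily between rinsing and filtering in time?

Tracing the constraints gives rinsing → labeling → filtering, so labeling sits after rinsing and before filtering.
No other step is forced both after rinsing and before filtering.

labeling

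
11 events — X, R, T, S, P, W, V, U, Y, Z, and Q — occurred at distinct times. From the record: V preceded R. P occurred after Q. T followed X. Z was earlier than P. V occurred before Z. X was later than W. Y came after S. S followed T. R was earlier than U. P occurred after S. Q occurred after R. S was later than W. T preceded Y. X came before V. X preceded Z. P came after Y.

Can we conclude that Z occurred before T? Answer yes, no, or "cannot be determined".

cannot be determined

No chain of stated constraints runs from Z to T, and none runs from T to Z either.
So the relative order of Z and T is not fixed by the given facts.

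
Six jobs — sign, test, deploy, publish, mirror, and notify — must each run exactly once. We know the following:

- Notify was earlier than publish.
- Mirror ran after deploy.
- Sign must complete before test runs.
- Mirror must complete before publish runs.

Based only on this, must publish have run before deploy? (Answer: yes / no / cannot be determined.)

Tracing the constraints gives deploy → mirror → publish, so deploy must come before publish.
That means publish cannot be before deploy.

no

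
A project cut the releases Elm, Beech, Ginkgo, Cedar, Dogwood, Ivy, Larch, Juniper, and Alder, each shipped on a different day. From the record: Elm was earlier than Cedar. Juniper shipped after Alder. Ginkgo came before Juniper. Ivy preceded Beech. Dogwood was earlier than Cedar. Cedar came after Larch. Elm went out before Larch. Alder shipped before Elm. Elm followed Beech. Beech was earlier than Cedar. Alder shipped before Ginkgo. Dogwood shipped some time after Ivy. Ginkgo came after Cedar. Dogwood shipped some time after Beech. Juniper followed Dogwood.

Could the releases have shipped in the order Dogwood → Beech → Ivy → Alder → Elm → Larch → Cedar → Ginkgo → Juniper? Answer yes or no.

no

The constraints require Ivy before Dogwood, but in the proposed sequence Dogwood appears ahead of Ivy. That one violation is enough.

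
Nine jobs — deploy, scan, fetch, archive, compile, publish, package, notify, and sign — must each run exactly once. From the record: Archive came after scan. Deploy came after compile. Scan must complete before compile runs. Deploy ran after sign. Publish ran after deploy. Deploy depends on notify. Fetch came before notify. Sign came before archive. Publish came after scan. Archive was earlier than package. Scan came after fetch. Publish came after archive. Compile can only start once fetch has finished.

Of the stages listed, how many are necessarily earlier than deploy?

5

Directly stated before deploy: compile, notify, and sign.
Fetch reaches deploy via fetch → notify → deploy.
Scan reaches deploy via scan → compile → deploy.
That's compile, fetch, notify, scan, and sign — 5 in all.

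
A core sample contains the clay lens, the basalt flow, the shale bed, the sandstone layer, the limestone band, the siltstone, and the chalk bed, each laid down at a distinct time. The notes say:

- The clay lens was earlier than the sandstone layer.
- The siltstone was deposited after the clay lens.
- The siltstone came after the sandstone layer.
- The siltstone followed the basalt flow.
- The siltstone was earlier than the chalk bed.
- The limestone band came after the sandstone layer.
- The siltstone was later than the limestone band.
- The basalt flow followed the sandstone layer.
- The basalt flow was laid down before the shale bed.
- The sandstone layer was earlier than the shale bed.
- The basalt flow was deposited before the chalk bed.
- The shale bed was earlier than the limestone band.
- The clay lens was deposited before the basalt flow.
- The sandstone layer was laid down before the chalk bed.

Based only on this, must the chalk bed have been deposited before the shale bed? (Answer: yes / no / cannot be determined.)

no

Tracing the constraints gives the shale bed → the limestone band → the siltstone → the chalk bed, so the shale bed must come before the chalk bed.
That means the chalk bed cannot be before the shale bed.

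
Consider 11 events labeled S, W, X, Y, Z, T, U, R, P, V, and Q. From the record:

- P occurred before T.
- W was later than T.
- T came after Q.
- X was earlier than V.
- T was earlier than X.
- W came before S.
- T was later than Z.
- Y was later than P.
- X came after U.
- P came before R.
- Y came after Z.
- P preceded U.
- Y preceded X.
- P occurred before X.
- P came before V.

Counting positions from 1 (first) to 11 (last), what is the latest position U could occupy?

9

U must come before V and X — 2 events forced after it.
Everything else can be placed before U in some valid order, so U can sit as late as position 11 − 2 = 9.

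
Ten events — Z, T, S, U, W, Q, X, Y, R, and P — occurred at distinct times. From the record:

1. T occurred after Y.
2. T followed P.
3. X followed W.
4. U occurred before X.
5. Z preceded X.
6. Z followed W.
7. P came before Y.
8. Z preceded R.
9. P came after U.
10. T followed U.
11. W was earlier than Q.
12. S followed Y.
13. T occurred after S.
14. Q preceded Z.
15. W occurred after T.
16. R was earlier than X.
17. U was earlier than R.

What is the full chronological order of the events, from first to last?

The constraints fix every adjacent pair, so only one ordering works:
U → P → Y → S → T → W → Q → Z → R → X.

U, P, Y, S, T, W, Q, Z, R, X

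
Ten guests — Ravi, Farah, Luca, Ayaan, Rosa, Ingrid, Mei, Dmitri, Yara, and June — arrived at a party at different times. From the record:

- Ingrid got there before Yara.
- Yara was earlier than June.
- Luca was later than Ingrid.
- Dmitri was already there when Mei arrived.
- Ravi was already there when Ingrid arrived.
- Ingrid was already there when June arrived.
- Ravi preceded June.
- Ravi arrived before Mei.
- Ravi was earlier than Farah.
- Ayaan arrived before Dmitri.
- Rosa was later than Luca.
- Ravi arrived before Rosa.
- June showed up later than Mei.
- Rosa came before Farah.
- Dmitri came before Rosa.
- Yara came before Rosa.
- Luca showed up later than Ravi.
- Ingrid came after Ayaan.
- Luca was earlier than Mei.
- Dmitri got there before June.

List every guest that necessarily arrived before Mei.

Directly stated before Mei: Dmitri, Luca, and Ravi.
Ayaan reaches Mei via Ayaan → Dmitri → Mei.
Ingrid reaches Mei via Ingrid → Luca → Mei.

Ayaan, Dmitri, Ingrid, Luca, Ravi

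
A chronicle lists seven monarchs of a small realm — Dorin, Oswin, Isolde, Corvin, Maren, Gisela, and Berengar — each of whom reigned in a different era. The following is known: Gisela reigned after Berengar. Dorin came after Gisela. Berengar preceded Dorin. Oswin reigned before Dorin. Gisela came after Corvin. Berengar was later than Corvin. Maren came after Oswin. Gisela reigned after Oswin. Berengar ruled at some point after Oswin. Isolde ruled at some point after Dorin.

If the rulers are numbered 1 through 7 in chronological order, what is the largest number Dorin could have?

Dorin must come before Isolde — 1 ruler forced after them.
Everything else can be placed before Dorin in some valid order, so Dorin can sit as late as position 7 − 1 = 6.

6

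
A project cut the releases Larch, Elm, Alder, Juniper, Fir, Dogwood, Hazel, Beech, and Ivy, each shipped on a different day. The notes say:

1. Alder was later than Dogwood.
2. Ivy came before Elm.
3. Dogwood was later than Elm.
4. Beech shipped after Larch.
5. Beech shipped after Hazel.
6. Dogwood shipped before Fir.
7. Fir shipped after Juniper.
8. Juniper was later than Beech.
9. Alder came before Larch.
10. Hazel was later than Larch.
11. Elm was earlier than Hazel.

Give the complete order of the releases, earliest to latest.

Ivy, Elm, Dogwood, Alder, Larch, Hazel, Beech, Juniper, Fir

The constraints fix every adjacent pair, so only one ordering works:
Ivy → Elm → Dogwood → Alder → Larch → Hazel → Beech → Juniper → Fir.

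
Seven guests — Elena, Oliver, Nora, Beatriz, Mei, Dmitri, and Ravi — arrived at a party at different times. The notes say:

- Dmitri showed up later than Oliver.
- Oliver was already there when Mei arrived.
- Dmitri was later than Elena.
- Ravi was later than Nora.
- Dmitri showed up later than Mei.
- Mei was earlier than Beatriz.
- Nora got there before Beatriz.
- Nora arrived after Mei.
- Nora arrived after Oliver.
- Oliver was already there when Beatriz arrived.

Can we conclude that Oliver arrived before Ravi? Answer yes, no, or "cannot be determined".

Chain the constraints: Oliver → Nora → Ravi. Each link is directly stated, so Oliver comes before Ravi.

yes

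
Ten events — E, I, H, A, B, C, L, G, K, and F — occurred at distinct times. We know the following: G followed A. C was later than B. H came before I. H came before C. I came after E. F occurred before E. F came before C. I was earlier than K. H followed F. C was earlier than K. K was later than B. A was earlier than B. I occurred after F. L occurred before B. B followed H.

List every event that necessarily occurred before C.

A, B, F, H, L

Directly stated before C: B, F, and H.
A reaches C via A → B → C.
L reaches C via L → B → C.
No chain forces K (or any of the others) ahead of C.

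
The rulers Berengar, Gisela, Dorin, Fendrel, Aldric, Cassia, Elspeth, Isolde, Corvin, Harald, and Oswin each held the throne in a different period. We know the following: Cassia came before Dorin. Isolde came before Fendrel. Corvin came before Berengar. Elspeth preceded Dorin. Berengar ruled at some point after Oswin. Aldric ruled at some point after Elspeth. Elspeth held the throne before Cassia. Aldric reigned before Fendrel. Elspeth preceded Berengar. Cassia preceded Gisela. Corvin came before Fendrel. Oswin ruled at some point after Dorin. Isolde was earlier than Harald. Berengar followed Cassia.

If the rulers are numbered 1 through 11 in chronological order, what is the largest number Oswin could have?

10

Oswin must come before Berengar — 1 ruler forced after them.
Everything else can be placed before Oswin in some valid order, so Oswin can sit as late as position 11 − 1 = 10.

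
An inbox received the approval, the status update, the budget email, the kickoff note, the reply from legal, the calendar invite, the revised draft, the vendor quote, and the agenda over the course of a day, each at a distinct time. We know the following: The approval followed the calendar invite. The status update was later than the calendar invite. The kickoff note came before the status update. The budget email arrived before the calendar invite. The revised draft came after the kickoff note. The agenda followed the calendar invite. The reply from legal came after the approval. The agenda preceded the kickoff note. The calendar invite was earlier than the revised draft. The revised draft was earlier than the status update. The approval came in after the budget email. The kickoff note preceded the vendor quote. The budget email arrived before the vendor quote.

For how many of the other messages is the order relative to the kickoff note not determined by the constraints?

2

Forced before the kickoff note: the agenda, the budget email, and the calendar invite; forced after the kickoff note: the revised draft, the status update, and the vendor quote.
That leaves the approval and the reply from legal with no forced order relative to the kickoff note — 2.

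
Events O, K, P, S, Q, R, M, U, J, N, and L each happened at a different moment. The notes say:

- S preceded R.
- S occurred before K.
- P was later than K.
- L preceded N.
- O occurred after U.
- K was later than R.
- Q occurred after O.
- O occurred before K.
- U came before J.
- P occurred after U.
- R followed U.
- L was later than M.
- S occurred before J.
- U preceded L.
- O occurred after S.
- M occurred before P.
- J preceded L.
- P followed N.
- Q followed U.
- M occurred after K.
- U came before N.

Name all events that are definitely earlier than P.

Directly stated before P: K, M, N, and U.
J reaches P via J → L → N → P.
L reaches P via L → N → P.
O reaches P via O → K → P.
Likewise R and S each reach P by chaining the stated constraints.
No chain forces Q ahead of P.

J, K, L, M, N, O, R, S, U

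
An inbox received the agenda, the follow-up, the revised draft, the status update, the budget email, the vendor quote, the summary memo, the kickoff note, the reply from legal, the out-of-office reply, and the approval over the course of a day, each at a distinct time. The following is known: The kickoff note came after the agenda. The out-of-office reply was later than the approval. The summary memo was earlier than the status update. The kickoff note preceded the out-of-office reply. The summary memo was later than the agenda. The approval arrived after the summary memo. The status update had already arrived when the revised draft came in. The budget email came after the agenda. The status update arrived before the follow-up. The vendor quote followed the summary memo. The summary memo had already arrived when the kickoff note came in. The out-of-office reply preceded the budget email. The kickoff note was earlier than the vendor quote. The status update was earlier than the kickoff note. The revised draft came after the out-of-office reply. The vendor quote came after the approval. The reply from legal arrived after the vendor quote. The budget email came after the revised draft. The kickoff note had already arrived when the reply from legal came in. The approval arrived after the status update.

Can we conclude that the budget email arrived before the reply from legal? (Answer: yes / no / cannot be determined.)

cannot be determined

No chain of stated constraints runs from the budget email to the reply from legal, and none runs from the reply from legal to the budget email either.
So the relative order of the budget email and the reply from legal is not fixed by the given facts.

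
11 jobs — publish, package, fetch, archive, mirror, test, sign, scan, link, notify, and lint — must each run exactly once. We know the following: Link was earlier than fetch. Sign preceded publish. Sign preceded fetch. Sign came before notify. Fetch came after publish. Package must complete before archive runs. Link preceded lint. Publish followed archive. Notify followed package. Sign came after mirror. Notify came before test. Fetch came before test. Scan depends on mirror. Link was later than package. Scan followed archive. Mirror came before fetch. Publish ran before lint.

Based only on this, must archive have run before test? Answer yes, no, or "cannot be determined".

Chain the constraints: archive → publish → fetch → test. Each link is directly stated, so archive comes before test.

yes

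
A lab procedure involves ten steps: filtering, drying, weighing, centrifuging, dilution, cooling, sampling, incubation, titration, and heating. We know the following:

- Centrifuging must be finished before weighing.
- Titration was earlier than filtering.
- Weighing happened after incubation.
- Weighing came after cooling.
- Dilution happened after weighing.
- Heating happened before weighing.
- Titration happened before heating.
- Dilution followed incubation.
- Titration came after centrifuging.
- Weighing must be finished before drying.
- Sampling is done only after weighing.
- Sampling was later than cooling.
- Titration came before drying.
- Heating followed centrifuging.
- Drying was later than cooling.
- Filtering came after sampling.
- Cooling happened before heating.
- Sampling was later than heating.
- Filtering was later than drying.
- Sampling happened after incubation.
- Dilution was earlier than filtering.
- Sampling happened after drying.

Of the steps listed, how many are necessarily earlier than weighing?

5

Directly stated before weighing: centrifuging, cooling, heating, and incubation.
Titration reaches weighing via titration → heating → weighing.
No chain forces dilution (or any of the others) ahead of weighing.
That's centrifuging, cooling, heating, incubation, and titration — 5 in all.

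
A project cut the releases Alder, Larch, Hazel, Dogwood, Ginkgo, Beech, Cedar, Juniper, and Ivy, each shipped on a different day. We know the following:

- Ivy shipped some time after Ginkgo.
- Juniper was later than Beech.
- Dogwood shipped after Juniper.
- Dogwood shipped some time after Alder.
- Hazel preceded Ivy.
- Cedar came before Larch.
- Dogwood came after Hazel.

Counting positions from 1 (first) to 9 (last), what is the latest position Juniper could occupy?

8

Juniper must come before Dogwood — 1 release forced after it.
Everything else can be placed before Juniper in some valid order, so Juniper can sit as late as position 9 − 1 = 8.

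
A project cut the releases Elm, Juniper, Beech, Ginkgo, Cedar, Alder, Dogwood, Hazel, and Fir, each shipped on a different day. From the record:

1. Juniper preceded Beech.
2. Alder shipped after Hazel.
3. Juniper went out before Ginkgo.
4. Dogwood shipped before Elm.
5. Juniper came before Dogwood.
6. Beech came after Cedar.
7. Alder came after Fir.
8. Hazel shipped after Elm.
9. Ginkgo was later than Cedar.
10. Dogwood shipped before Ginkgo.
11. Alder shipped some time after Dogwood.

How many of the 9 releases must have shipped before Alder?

Directly stated before Alder: Dogwood, Fir, and Hazel.
Elm reaches Alder via Elm → Hazel → Alder.
Juniper reaches Alder via Juniper → Dogwood → Alder.
No chain forces Cedar (or any of the others) ahead of Alder.
That's Dogwood, Elm, Fir, Hazel, and Juniper — 5 in all.

5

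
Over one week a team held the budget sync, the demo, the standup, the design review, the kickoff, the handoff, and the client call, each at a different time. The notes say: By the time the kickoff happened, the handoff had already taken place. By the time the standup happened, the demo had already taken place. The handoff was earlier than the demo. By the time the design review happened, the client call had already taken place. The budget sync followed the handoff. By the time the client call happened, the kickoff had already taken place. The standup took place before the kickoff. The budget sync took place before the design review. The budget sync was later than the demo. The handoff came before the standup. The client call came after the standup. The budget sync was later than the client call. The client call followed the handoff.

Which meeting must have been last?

the design review

Every other meeting has a chain of constraints placing it before the design review, so the design review is last.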